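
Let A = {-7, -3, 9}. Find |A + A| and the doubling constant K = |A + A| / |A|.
K = |A + A| / |A| = 6/3 = 2

Enumerate A + A = {a + b : a, b ∈ A}. With |A| = 3, there are |A|^2 = 9 ordered sum pairs; collecting distinct values, A + A = {-14, -10, -6, 2, 6, 18}, so |A + A| = 6. Thus K = 6/3 = 2. For comparison, the minimum possible |A + A| over all 3-element sets is 2·3 − 1 = 5 (so min K = 5/3), attained only by arithmetic progressions.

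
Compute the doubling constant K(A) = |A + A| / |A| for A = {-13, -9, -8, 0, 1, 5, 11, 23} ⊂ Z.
K = |A + A| / |A| = 32/8 = 4

Enumerate A + A = {a + b : a, b ∈ A}. With |A| = 8, there are |A|^2 = 64 ordered sum pairs; collecting distinct values, A + A = {-26, -22, -21, -18, -17, -16, -13, -12, -9, -8, -7, -4, -3, -2, 0, 1, 2, 3, 5, 6, 10, 11, 12, 14, 15, 16, 22, 23, 24, 28, 34, 46}, so |A + A| = 32. Thus K = 32/8 = 4. For comparison, the minimum possible |A + A| over all 8-element sets is 2·8 − 1 = 15 (so min K = 15/8), attained only by arithmetic progressions.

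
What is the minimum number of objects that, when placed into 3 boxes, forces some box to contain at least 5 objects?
n = (5 − 1)·3 + 1 = 13

By the generalised pigeonhole principle, to guarantee some box contains ≥ r objects we need more than (r − 1) · k objects total. Threshold: n = (r − 1) · k + 1. With r = 5 and k = 3: n = 4 · 3 + 1 = 12 + 1 = 13. For n = 12 = 4 · 3, we can put exactly 4 objects in every box, avoiding 5 in any single one — so 13 is tight.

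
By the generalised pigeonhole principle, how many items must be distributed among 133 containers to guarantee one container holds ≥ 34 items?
n = (34 − 1)·133 + 1 = 4390

By the generalised pigeonhole principle, to guarantee some box contains ≥ r objects we need more than (r − 1) · k objects total. Threshold: n = (r − 1) · k + 1. With r = 34 and k = 133: n = 33 · 133 + 1 = 4389 + 1 = 4390. For n = 4389 = 33 · 133, we can put exactly 33 objects in every box, avoiding 34 in any single one — so 4390 is tight.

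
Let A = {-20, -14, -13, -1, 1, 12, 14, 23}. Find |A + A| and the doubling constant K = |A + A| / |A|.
K = |A + A| / |A| = 32/8 = 4

Enumerate A + A = {a + b : a, b ∈ A}. With |A| = 8, there are |A|^2 = 64 ordered sum pairs; collecting distinct values, A + A = {-40, -34, -33, -28, -27, -26, -21, -19, -15, -14, -13, -12, -8, -6, -2, -1, 0, 1, 2, 3, 9, 10, 11, 13, 15, 22, 24, 26, 28, 35, 37, 46}, so |A + A| = 32. Thus K = 32/8 = 4. For comparison, the minimum possible |A + A| over all 8-element sets is 2·8 − 1 = 15 (so min K = 15/8), attained only by arithmetic progressions.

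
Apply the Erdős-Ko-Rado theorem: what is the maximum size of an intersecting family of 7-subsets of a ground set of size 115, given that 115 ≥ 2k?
max |F| = C(114, 6) = 2666926108

The Erdős-Ko-Rado theorem states: for n ≥ 2k, an intersecting family of k-subsets of an n-element set has size at most C(n − 1, k − 1), with equality for 'star' families {A ⊆ [n] : |A| = k, i ∈ A} (fix an element i). For n = 115, k = 7: C(114, 6) = 2666926108.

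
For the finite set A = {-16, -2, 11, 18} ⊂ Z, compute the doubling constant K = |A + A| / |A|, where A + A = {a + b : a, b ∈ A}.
K = |A + A| / |A| = 10/4 = 5/2

Enumerate A + A = {a + b : a, b ∈ A}. With |A| = 4, there are |A|^2 = 16 ordered sum pairs; collecting distinct values, A + A = {-32, -18, -5, -4, 2, 9, 16, 22, 29, 36}, so |A + A| = 10. Thus K = 10/4 = 5/2. For comparison, the minimum possible |A + A| over all 4-element sets is 2·4 − 1 = 7 (so min K = 7/4), attained only by arithmetic progressions.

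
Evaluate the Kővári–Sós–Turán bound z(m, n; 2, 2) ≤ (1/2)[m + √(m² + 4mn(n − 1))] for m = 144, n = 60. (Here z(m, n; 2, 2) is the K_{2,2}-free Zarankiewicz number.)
z(144, 60; 2, 2) ≤ (1/2)[144 + √(144² + 4·144·60·59)] = (1/2)[144 + √2059776] = 789.596

Kővári–Sós–Turán: let r_1, ..., r_144 be the row sums and z = Σ r_i the total number of 1s. Each pair of columns can share at most one row with both entries 1 (else a 2×2 all-ones block appears), so Σ_i C(r_i, 2) ≤ C(60, 2) = 1770. By convexity Σ_i C(r_i, 2) ≥ 144·C(z/144, 2) = z(z − 144)/(2·144), giving z² − 144z − 144·60·59 ≤ 0 and hence z ≤ (1/2)[144 + √(20736 + 4·509760)] = (1/2)[144 + √2059776] ≈ (1/2)(144 + 1435.192) = 789.596.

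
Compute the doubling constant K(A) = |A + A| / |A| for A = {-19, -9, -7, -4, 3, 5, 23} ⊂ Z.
K = |A + A| / |A| = 25/7

Enumerate A + A = {a + b : a, b ∈ A}. With |A| = 7, there are |A|^2 = 49 ordered sum pairs; collecting distinct values, A + A = {-38, -28, -26, -23, -18, -16, -14, -13, -11, -8, -6, -4, -2, -1, 1, 4, 6, 8, 10, 14, 16, 19, 26, 28, 46}, so |A + A| = 25. Thus K = 25/7. For comparison, the minimum possible |A + A| over all 7-element sets is 2·7 − 1 = 13 (so min K = 13/7), attained only by arithmetic progressions.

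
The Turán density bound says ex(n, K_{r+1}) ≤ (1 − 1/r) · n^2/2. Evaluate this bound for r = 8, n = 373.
Turán density bound = (7/8) · 373^2/2 = 973903/16 ≈ 60868.9375

Turán's theorem: ex(n, K_{r+1}) is achieved by the complete r-partite Turán graph T(n, r) with parts as balanced as possible, and is at most (1 − 1/r) · n^2/2. For r = 8, n = 373: the density bound is (7/8) · 139129/2 = 973903/16 ≈ 60868.9375. The integer-valued extremum is e(T(373, 8)) = 60868, which is strictly less than the density bound 973903/16 since 8 ∤ 373 (the parts of T(373, 8) cannot all be equal).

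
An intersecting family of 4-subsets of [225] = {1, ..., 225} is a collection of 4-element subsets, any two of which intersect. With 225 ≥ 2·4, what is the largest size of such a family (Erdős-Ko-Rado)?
max |F| = C(224, 3) = 1848224

The Erdős-Ko-Rado theorem states: for n ≥ 2k, an intersecting family of k-subsets of an n-element set has size at most C(n − 1, k − 1), with equality for 'star' families {A ⊆ [n] : |A| = k, i ∈ A} (fix an element i). For n = 225, k = 4: C(224, 3) = 1848224.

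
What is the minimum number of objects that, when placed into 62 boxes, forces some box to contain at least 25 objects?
n = (25 − 1)·62 + 1 = 1489

By the generalised pigeonhole principle, to guarantee some box contains ≥ r objects we need more than (r − 1) · k objects total. Threshold: n = (r − 1) · k + 1. With r = 25 and k = 62: n = 24 · 62 + 1 = 1488 + 1 = 1489. For n = 1488 = 24 · 62, we can put exactly 24 objects in every box, avoiding 25 in any single one — so 1489 is tight.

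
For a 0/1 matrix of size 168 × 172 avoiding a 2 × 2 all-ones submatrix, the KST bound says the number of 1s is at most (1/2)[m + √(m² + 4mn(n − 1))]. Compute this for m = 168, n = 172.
z(168, 172; 2, 2) ≤ (1/2)[168 + √(168² + 4·168·172·171)] = (1/2)[168 + √19793088] = 2308.4712

Kővári–Sós–Turán: let r_1, ..., r_168 be the row sums and z = Σ r_i the total number of 1s. Each pair of columns can share at most one row with both entries 1 (else a 2×2 all-ones block appears), so Σ_i C(r_i, 2) ≤ C(172, 2) = 14706. By convexity Σ_i C(r_i, 2) ≥ 168·C(z/168, 2) = z(z − 168)/(2·168), giving z² − 168z − 168·172·171 ≤ 0 and hence z ≤ (1/2)[168 + √(28224 + 4·4941216)] = (1/2)[168 + √19793088] ≈ (1/2)(168 + 4448.9423) = 2308.4712.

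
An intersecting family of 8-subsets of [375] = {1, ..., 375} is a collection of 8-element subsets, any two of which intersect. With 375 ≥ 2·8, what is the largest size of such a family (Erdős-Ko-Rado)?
max |F| = C(374, 7) = 191929908367824

The Erdős-Ko-Rado theorem states: for n ≥ 2k, an intersecting family of k-subsets of an n-element set has size at most C(n − 1, k − 1), with equality for 'star' families {A ⊆ [n] : |A| = k, i ∈ A} (fix an element i). For n = 375, k = 8: C(374, 7) = 191929908367824.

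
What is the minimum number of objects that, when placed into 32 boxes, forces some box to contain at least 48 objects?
n = (48 − 1)·32 + 1 = 1505

By the generalised pigeonhole principle, to guarantee some box contains ≥ r objects we need more than (r − 1) · k objects total. Threshold: n = (r − 1) · k + 1. With r = 48 and k = 32: n = 47 · 32 + 1 = 1504 + 1 = 1505. For n = 1504 = 47 · 32, we can put exactly 47 objects in every box, avoiding 48 in any single one — so 1505 is tight.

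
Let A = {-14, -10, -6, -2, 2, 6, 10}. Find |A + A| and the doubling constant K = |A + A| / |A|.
K = |A + A| / |A| = 13/7

Enumerate A + A = {a + b : a, b ∈ A}. With |A| = 7, there are |A|^2 = 49 ordered sum pairs; collecting distinct values, A + A = {-28, -24, -20, -16, -12, -8, -4, 0, 4, 8, 12, 16, 20}, so |A + A| = 13. Thus K = 13/7. Here |A + A| = 2|A| − 1 = 13, the minimum possible — so K = 13/7 is minimal, which holds iff A is an arithmetic progression.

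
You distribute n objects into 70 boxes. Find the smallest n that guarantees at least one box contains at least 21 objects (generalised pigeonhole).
n = (21 − 1)·70 + 1 = 1401

By the generalised pigeonhole principle, to guarantee some box contains ≥ r objects we need more than (r − 1) · k objects total. Threshold: n = (r − 1) · k + 1. With r = 21 and k = 70: n = 20 · 70 + 1 = 1400 + 1 = 1401. For n = 1400 = 20 · 70, we can put exactly 20 objects in every box, avoiding 21 in any single one — so 1401 is tight.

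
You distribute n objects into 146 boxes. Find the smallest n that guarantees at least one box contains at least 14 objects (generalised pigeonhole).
n = (14 − 1)·146 + 1 = 1899

By the generalised pigeonhole principle, to guarantee some box contains ≥ r objects we need more than (r − 1) · k objects total. Threshold: n = (r − 1) · k + 1. With r = 14 and k = 146: n = 13 · 146 + 1 = 1898 + 1 = 1899. For n = 1898 = 13 · 146, we can put exactly 13 objects in every box, avoiding 14 in any single one — so 1899 is tight.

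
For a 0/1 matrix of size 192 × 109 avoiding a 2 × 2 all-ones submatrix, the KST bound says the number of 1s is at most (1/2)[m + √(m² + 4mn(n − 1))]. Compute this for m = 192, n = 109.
z(192, 109; 2, 2) ≤ (1/2)[192 + √(192² + 4·192·109·108)] = (1/2)[192 + √9077760] = 1602.4661

Kővári–Sós–Turán: let r_1, ..., r_192 be the row sums and z = Σ r_i the total number of 1s. Each pair of columns can share at most one row with both entries 1 (else a 2×2 all-ones block appears), so Σ_i C(r_i, 2) ≤ C(109, 2) = 5886. By convexity Σ_i C(r_i, 2) ≥ 192·C(z/192, 2) = z(z − 192)/(2·192), giving z² − 192z − 192·109·108 ≤ 0 and hence z ≤ (1/2)[192 + √(36864 + 4·2260224)] = (1/2)[192 + √9077760] ≈ (1/2)(192 + 3012.9321) = 1602.4661.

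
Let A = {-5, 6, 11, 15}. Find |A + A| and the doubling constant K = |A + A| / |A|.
K = |A + A| / |A| = 10/4 = 5/2

Enumerate A + A = {a + b : a, b ∈ A}. With |A| = 4, there are |A|^2 = 16 ordered sum pairs; collecting distinct values, A + A = {-10, 1, 6, 10, 12, 17, 21, 22, 26, 30}, so |A + A| = 10. Thus K = 10/4 = 5/2. For comparison, the minimum possible |A + A| over all 4-element sets is 2·4 − 1 = 7 (so min K = 7/4), attained only by arithmetic progressions.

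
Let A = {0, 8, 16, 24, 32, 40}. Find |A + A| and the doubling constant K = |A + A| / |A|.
K = |A + A| / |A| = 11/6

Enumerate A + A = {a + b : a, b ∈ A}. With |A| = 6, there are |A|^2 = 36 ordered sum pairs; collecting distinct values, A + A = {0, 8, 16, 24, 32, 40, 48, 56, 64, 72, 80}, so |A + A| = 11. Thus K = 11/6. Here |A + A| = 2|A| − 1 = 11, the minimum possible — so K = 11/6 is minimal, which holds iff A is an arithmetic progression.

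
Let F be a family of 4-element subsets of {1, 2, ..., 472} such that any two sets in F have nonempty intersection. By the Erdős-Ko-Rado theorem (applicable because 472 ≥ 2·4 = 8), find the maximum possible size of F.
max |F| = C(471, 3) = 17303755

The Erdős-Ko-Rado theorem states: for n ≥ 2k, an intersecting family of k-subsets of an n-element set has size at most C(n − 1, k − 1), with equality for 'star' families {A ⊆ [n] : |A| = k, i ∈ A} (fix an element i). For n = 472, k = 4: C(471, 3) = 17303755.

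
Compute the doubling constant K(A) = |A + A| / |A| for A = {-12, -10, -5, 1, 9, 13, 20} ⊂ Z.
K = |A + A| / |A| = 26/7

Enumerate A + A = {a + b : a, b ∈ A}. With |A| = 7, there are |A|^2 = 49 ordered sum pairs; collecting distinct values, A + A = {-24, -22, -20, -17, -15, -11, -10, -9, -4, -3, -1, 1, 2, 3, 4, 8, 10, 14, 15, 18, 21, 22, 26, 29, 33, 40}, so |A + A| = 26. Thus K = 26/7. For comparison, the minimum possible |A + A| over all 7-element sets is 2·7 − 1 = 13 (so min K = 13/7), attained only by arithmetic progressions.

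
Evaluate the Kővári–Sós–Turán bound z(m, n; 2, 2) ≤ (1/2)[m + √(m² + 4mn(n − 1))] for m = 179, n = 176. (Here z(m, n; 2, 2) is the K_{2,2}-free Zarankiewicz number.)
z(179, 176; 2, 2) ≤ (1/2)[179 + √(179² + 4·179·176·175)] = (1/2)[179 + √22084841] = 2439.2256

Kővári–Sós–Turán: let r_1, ..., r_179 be the row sums and z = Σ r_i the total number of 1s. Each pair of columns can share at most one row with both entries 1 (else a 2×2 all-ones block appears), so Σ_i C(r_i, 2) ≤ C(176, 2) = 15400. By convexity Σ_i C(r_i, 2) ≥ 179·C(z/179, 2) = z(z − 179)/(2·179), giving z² − 179z − 179·176·175 ≤ 0 and hence z ≤ (1/2)[179 + √(32041 + 4·5513200)] = (1/2)[179 + √22084841] ≈ (1/2)(179 + 4699.4511) = 2439.2256.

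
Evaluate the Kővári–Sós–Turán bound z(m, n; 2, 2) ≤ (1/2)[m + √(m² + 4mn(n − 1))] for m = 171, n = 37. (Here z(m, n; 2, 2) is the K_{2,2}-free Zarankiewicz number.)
z(171, 37; 2, 2) ≤ (1/2)[171 + √(171² + 4·171·37·36)] = (1/2)[171 + √940329] = 570.3528

Kővári–Sós–Turán: let r_1, ..., r_171 be the row sums and z = Σ r_i the total number of 1s. Each pair of columns can share at most one row with both entries 1 (else a 2×2 all-ones block appears), so Σ_i C(r_i, 2) ≤ C(37, 2) = 666. By convexity Σ_i C(r_i, 2) ≥ 171·C(z/171, 2) = z(z − 171)/(2·171), giving z² − 171z − 171·37·36 ≤ 0 and hence z ≤ (1/2)[171 + √(29241 + 4·227772)] = (1/2)[171 + √940329] ≈ (1/2)(171 + 969.7056) = 570.3528.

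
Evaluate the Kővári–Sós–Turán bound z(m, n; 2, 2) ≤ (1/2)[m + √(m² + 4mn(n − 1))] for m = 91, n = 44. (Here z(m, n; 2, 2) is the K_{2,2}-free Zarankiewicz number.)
z(91, 44; 2, 2) ≤ (1/2)[91 + √(91² + 4·91·44·43)] = (1/2)[91 + √696969] = 462.9233

Kővári–Sós–Turán: let r_1, ..., r_91 be the row sums and z = Σ r_i the total number of 1s. Each pair of columns can share at most one row with both entries 1 (else a 2×2 all-ones block appears), so Σ_i C(r_i, 2) ≤ C(44, 2) = 946. By convexity Σ_i C(r_i, 2) ≥ 91·C(z/91, 2) = z(z − 91)/(2·91), giving z² − 91z − 91·44·43 ≤ 0 and hence z ≤ (1/2)[91 + √(8281 + 4·172172)] = (1/2)[91 + √696969] ≈ (1/2)(91 + 834.8467) = 462.9233.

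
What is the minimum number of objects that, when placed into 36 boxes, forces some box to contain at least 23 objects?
n = (23 − 1)·36 + 1 = 793

By the generalised pigeonhole principle, to guarantee some box contains ≥ r objects we need more than (r − 1) · k objects total. Threshold: n = (r − 1) · k + 1. With r = 23 and k = 36: n = 22 · 36 + 1 = 792 + 1 = 793. For n = 792 = 22 · 36, we can put exactly 22 objects in every box, avoiding 23 in any single one — so 793 is tight.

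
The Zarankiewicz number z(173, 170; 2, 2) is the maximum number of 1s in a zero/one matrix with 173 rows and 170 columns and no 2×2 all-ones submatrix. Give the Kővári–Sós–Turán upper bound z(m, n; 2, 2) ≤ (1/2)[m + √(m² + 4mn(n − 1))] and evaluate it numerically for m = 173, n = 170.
z(173, 170; 2, 2) ≤ (1/2)[173 + √(173² + 4·173·170·169)] = (1/2)[173 + √19911089] = 2317.5922

Kővári–Sós–Turán: let r_1, ..., r_173 be the row sums and z = Σ r_i the total number of 1s. Each pair of columns can share at most one row with both entries 1 (else a 2×2 all-ones block appears), so Σ_i C(r_i, 2) ≤ C(170, 2) = 14365. By convexity Σ_i C(r_i, 2) ≥ 173·C(z/173, 2) = z(z − 173)/(2·173), giving z² − 173z − 173·170·169 ≤ 0 and hence z ≤ (1/2)[173 + √(29929 + 4·4970290)] = (1/2)[173 + √19911089] ≈ (1/2)(173 + 4462.1843) = 2317.5922.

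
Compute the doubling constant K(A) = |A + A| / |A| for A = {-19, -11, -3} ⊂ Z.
K = |A + A| / |A| = 5/3

Enumerate A + A = {a + b : a, b ∈ A}. With |A| = 3, there are |A|^2 = 9 ordered sum pairs; collecting distinct values, A + A = {-38, -30, -22, -14, -6}, so |A + A| = 5. Thus K = 5/3. Here |A + A| = 2|A| − 1 = 5, the minimum possible — so K = 5/3 is minimal, which holds iff A is an arithmetic progression.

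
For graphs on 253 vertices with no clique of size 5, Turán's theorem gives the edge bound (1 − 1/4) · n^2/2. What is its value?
Turán density bound = (3/4) · 253^2/2 = 192027/8 ≈ 24003.375

Turán's theorem: ex(n, K_{r+1}) is achieved by the complete r-partite Turán graph T(n, r) with parts as balanced as possible, and is at most (1 − 1/r) · n^2/2. For r = 4, n = 253: the density bound is (3/4) · 64009/2 = 192027/8 ≈ 24003.375. The integer-valued extremum is e(T(253, 4)) = 24003, which is strictly less than the density bound 192027/8 since 4 ∤ 253 (the parts of T(253, 4) cannot all be equal).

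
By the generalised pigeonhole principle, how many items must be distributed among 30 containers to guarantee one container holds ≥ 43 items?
n = (43 − 1)·30 + 1 = 1261

By the generalised pigeonhole principle, to guarantee some box contains ≥ r objects we need more than (r − 1) · k objects total. Threshold: n = (r − 1) · k + 1. With r = 43 and k = 30: n = 42 · 30 + 1 = 1260 + 1 = 1261. For n = 1260 = 42 · 30, we can put exactly 42 objects in every box, avoiding 43 in any single one — so 1261 is tight.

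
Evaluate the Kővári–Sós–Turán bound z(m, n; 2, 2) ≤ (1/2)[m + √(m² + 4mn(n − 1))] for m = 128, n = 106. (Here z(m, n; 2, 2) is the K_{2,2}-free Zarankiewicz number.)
z(128, 106; 2, 2) ≤ (1/2)[128 + √(128² + 4·128·106·105)] = (1/2)[128 + √5714944] = 1259.2975

Kővári–Sós–Turán: let r_1, ..., r_128 be the row sums and z = Σ r_i the total number of 1s. Each pair of columns can share at most one row with both entries 1 (else a 2×2 all-ones block appears), so Σ_i C(r_i, 2) ≤ C(106, 2) = 5565. By convexity Σ_i C(r_i, 2) ≥ 128·C(z/128, 2) = z(z − 128)/(2·128), giving z² − 128z − 128·106·105 ≤ 0 and hence z ≤ (1/2)[128 + √(16384 + 4·1424640)] = (1/2)[128 + √5714944] ≈ (1/2)(128 + 2390.5949) = 1259.2975.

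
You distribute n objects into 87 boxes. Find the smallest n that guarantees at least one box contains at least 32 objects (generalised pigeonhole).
n = (32 − 1)·87 + 1 = 2698

By the generalised pigeonhole principle, to guarantee some box contains ≥ r objects we need more than (r − 1) · k objects total. Threshold: n = (r − 1) · k + 1. With r = 32 and k = 87: n = 31 · 87 + 1 = 2697 + 1 = 2698. For n = 2697 = 31 · 87, we can put exactly 31 objects in every box, avoiding 32 in any single one — so 2698 is tight.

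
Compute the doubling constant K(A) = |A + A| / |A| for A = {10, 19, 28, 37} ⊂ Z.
K = |A + A| / |A| = 7/4

Enumerate A + A = {a + b : a, b ∈ A}. With |A| = 4, there are |A|^2 = 16 ordered sum pairs; collecting distinct values, A + A = {20, 29, 38, 47, 56, 65, 74}, so |A + A| = 7. Thus K = 7/4. Here |A + A| = 2|A| − 1 = 7, the minimum possible — so K = 7/4 is minimal, which holds iff A is an arithmetic progression.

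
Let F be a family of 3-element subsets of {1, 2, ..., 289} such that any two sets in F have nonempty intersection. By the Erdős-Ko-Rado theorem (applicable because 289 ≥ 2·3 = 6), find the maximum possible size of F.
max |F| = C(288, 2) = 41328

Erdős-Ko-Rado (1961): when n ≥ 2k, max |F| = C(n−1, k−1). The bound is attained by the star {A : i ∈ A} for any fixed i ∈ [n]. Here C(289−1, 3−1) = C(288, 2) = 41328.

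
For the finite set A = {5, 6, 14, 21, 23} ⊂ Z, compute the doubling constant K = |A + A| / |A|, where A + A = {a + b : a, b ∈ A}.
K = |A + A| / |A| = 14/5

Enumerate A + A = {a + b : a, b ∈ A}. With |A| = 5, there are |A|^2 = 25 ordered sum pairs; collecting distinct values, A + A = {10, 11, 12, 19, 20, 26, 27, 28, 29, 35, 37, 42, 44, 46}, so |A + A| = 14. Thus K = 14/5. For comparison, the minimum possible |A + A| over all 5-element sets is 2·5 − 1 = 9 (so min K = 9/5), attained only by arithmetic progressions.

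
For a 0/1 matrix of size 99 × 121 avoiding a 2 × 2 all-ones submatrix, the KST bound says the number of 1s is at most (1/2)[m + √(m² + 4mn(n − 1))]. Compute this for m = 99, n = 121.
z(99, 121; 2, 2) ≤ (1/2)[99 + √(99² + 4·99·121·120)] = (1/2)[99 + √5759721] = 1249.4709

Kővári–Sós–Turán: let r_1, ..., r_99 be the row sums and z = Σ r_i the total number of 1s. Each pair of columns can share at most one row with both entries 1 (else a 2×2 all-ones block appears), so Σ_i C(r_i, 2) ≤ C(121, 2) = 7260. By convexity Σ_i C(r_i, 2) ≥ 99·C(z/99, 2) = z(z − 99)/(2·99), giving z² − 99z − 99·121·120 ≤ 0 and hence z ≤ (1/2)[99 + √(9801 + 4·1437480)] = (1/2)[99 + √5759721] ≈ (1/2)(99 + 2399.9419) = 1249.4709.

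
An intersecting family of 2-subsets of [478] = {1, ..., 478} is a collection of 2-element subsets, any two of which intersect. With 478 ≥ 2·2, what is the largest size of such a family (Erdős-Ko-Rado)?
max |F| = C(477, 1) = 477

Erdős-Ko-Rado (1961): when n ≥ 2k, max |F| = C(n−1, k−1). The bound is attained by the star {A : i ∈ A} for any fixed i ∈ [n]. Here C(478−1, 2−1) = C(477, 1) = 477.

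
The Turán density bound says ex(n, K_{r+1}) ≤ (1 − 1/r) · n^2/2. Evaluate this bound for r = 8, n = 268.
Turán density bound = (7/8) · 268^2/2 = 31423

Turán's theorem: ex(n, K_{r+1}) is achieved by the complete r-partite Turán graph T(n, r) with parts as balanced as possible, and is at most (1 − 1/r) · n^2/2. For r = 8, n = 268: the density bound is (7/8) · 71824/2 = 31423. The integer-valued extremum is e(T(268, 8)) = 31422, which is strictly less than the density bound 31423 since 8 ∤ 268 (the parts of T(268, 8) cannot all be equal).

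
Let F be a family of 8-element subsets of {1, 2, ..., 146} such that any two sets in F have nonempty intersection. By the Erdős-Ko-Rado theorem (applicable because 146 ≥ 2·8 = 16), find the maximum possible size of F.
max |F| = C(145, 7) = 230826830520

Erdős-Ko-Rado (1961): when n ≥ 2k, max |F| = C(n−1, k−1). The bound is attained by the star {A : i ∈ A} for any fixed i ∈ [n]. Here C(146−1, 8−1) = C(145, 7) = 230826830520.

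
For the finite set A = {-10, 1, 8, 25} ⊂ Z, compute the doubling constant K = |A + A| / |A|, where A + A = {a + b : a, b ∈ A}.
K = |A + A| / |A| = 10/4 = 5/2

Enumerate A + A = {a + b : a, b ∈ A}. With |A| = 4, there are |A|^2 = 16 ordered sum pairs; collecting distinct values, A + A = {-20, -9, -2, 2, 9, 15, 16, 26, 33, 50}, so |A + A| = 10. Thus K = 10/4 = 5/2. For comparison, the minimum possible |A + A| over all 4-element sets is 2·4 − 1 = 7 (so min K = 7/4), attained only by arithmetic progressions.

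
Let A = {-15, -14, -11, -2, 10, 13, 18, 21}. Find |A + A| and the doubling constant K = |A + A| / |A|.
K = |A + A| / |A| = 32/8 = 4

Enumerate A + A = {a + b : a, b ∈ A}. With |A| = 8, there are |A|^2 = 64 ordered sum pairs; collecting distinct values, A + A = {-30, -29, -28, -26, -25, -22, -17, -16, -13, -5, -4, -2, -1, 2, 3, 4, 6, 7, 8, 10, 11, 16, 19, 20, 23, 26, 28, 31, 34, 36, 39, 42}, so |A + A| = 32. Thus K = 32/8 = 4. For comparison, the minimum possible |A + A| over all 8-element sets is 2·8 − 1 = 15 (so min K = 15/8), attained only by arithmetic progressions.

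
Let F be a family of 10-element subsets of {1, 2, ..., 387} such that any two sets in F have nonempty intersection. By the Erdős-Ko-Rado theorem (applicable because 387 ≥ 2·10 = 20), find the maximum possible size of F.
max |F| = C(386, 9) = 477219239880139680

The Erdős-Ko-Rado theorem states: for n ≥ 2k, an intersecting family of k-subsets of an n-element set has size at most C(n − 1, k − 1), with equality for 'star' families {A ⊆ [n] : |A| = k, i ∈ A} (fix an element i). For n = 387, k = 10: C(386, 9) = 477219239880139680.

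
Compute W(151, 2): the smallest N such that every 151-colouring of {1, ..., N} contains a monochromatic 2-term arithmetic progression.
W(151, 2) = 151 + 1 = 152

A 2-term AP is any pair of integers, so a monochromatic 2-AP exists iff some colour is used at least twice. With 151 colours, the colouring i ↦ i on {1, ..., 151} uses each colour once, avoiding any monochromatic pair, so W(151, 2) > 151. For {1, ..., 152}, pigeonhole forces two integers of the same colour, which form a monochromatic 2-AP. Hence W(151, 2) = 152.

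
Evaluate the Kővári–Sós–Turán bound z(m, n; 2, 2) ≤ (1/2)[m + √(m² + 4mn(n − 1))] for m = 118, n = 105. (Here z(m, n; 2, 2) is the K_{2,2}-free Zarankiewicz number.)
z(118, 105; 2, 2) ≤ (1/2)[118 + √(118² + 4·118·105·104)] = (1/2)[118 + √5168164] = 1195.6798

Kővári–Sós–Turán: let r_1, ..., r_118 be the row sums and z = Σ r_i the total number of 1s. Each pair of columns can share at most one row with both entries 1 (else a 2×2 all-ones block appears), so Σ_i C(r_i, 2) ≤ C(105, 2) = 5460. By convexity Σ_i C(r_i, 2) ≥ 118·C(z/118, 2) = z(z − 118)/(2·118), giving z² − 118z − 118·105·104 ≤ 0 and hence z ≤ (1/2)[118 + √(13924 + 4·1288560)] = (1/2)[118 + √5168164] ≈ (1/2)(118 + 2273.3596) = 1195.6798.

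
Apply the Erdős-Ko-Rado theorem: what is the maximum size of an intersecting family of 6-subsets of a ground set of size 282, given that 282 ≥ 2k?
max |F| = C(281, 5) = 14086784586

The Erdős-Ko-Rado theorem states: for n ≥ 2k, an intersecting family of k-subsets of an n-element set has size at most C(n − 1, k − 1), with equality for 'star' families {A ⊆ [n] : |A| = k, i ∈ A} (fix an element i). For n = 282, k = 6: C(281, 5) = 14086784586.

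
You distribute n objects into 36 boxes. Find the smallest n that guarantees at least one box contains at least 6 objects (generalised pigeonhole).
n = (6 − 1)·36 + 1 = 181

By the generalised pigeonhole principle, to guarantee some box contains ≥ r objects we need more than (r − 1) · k objects total. Threshold: n = (r − 1) · k + 1. With r = 6 and k = 36: n = 5 · 36 + 1 = 180 + 1 = 181. For n = 180 = 5 · 36, we can put exactly 5 objects in every box, avoiding 6 in any single one — so 181 is tight.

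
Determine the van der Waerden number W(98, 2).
W(98, 2) = 98 + 1 = 99

A 2-term AP is any pair of integers, so a monochromatic 2-AP exists iff some colour is used at least twice. With 98 colours, the colouring i ↦ i on {1, ..., 98} uses each colour once, avoiding any monochromatic pair, so W(98, 2) > 98. For {1, ..., 99}, pigeonhole forces two integers of the same colour, which form a monochromatic 2-AP. Hence W(98, 2) = 99.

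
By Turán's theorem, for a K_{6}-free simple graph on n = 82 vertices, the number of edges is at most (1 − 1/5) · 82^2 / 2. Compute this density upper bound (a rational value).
Turán density bound = (4/5) · 82^2/2 = 13448/5 ≈ 2689.6

Turán's theorem: ex(n, K_{r+1}) is achieved by the complete r-partite Turán graph T(n, r) with parts as balanced as possible, and is at most (1 − 1/r) · n^2/2. For r = 5, n = 82: the density bound is (4/5) · 6724/2 = 13448/5 ≈ 2689.6. The integer-valued extremum is e(T(82, 5)) = 2689, which is strictly less than the density bound 13448/5 since 5 ∤ 82 (the parts of T(82, 5) cannot all be equal).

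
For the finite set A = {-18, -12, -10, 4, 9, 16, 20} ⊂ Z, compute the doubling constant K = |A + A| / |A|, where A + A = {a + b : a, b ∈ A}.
K = |A + A| / |A| = 27/7

Enumerate A + A = {a + b : a, b ∈ A}. With |A| = 7, there are |A|^2 = 49 ordered sum pairs; collecting distinct values, A + A = {-36, -30, -28, -24, -22, -20, -14, -9, -8, -6, -3, -2, -1, 2, 4, 6, 8, 10, 13, 18, 20, 24, 25, 29, 32, 36, 40}, so |A + A| = 27. Thus K = 27/7. For comparison, the minimum possible |A + A| over all 7-element sets is 2·7 − 1 = 13 (so min K = 13/7), attained only by arithmetic progressions.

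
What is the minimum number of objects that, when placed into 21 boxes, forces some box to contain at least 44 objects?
n = (44 − 1)·21 + 1 = 904

By the generalised pigeonhole principle, to guarantee some box contains ≥ r objects we need more than (r − 1) · k objects total. Threshold: n = (r − 1) · k + 1. With r = 44 and k = 21: n = 43 · 21 + 1 = 903 + 1 = 904. For n = 903 = 43 · 21, we can put exactly 43 objects in every box, avoiding 44 in any single one — so 904 is tight.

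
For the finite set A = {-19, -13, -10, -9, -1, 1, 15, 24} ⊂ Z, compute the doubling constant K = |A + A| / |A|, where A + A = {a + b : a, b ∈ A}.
K = |A + A| / |A| = 31/8

Enumerate A + A = {a + b : a, b ∈ A}. With |A| = 8, there are |A|^2 = 64 ordered sum pairs; collecting distinct values, A + A = {-38, -32, -29, -28, -26, -23, -22, -20, -19, -18, -14, -12, -11, -10, -9, -8, -4, -2, 0, 2, 5, 6, 11, 14, 15, 16, 23, 25, 30, 39, 48}, so |A + A| = 31. Thus K = 31/8. For comparison, the minimum possible |A + A| over all 8-element sets is 2·8 − 1 = 15 (so min K = 15/8), attained only by arithmetic progressions.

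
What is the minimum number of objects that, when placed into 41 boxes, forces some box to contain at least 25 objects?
n = (25 − 1)·41 + 1 = 985

By the generalised pigeonhole principle, to guarantee some box contains ≥ r objects we need more than (r − 1) · k objects total. Threshold: n = (r − 1) · k + 1. With r = 25 and k = 41: n = 24 · 41 + 1 = 984 + 1 = 985. For n = 984 = 24 · 41, we can put exactly 24 objects in every box, avoiding 25 in any single one — so 985 is tight.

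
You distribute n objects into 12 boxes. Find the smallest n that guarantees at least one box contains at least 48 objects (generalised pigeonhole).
n = (48 − 1)·12 + 1 = 565

By the generalised pigeonhole principle, to guarantee some box contains ≥ r objects we need more than (r − 1) · k objects total. Threshold: n = (r − 1) · k + 1. With r = 48 and k = 12: n = 47 · 12 + 1 = 564 + 1 = 565. For n = 564 = 47 · 12, we can put exactly 47 objects in every box, avoiding 48 in any single one — so 565 is tight.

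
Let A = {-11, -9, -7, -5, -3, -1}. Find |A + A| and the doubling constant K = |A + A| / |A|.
K = |A + A| / |A| = 11/6

Enumerate A + A = {a + b : a, b ∈ A}. With |A| = 6, there are |A|^2 = 36 ordered sum pairs; collecting distinct values, A + A = {-22, -20, -18, -16, -14, -12, -10, -8, -6, -4, -2}, so |A + A| = 11. Thus K = 11/6. Here |A + A| = 2|A| − 1 = 11, the minimum possible — so K = 11/6 is minimal, which holds iff A is an arithmetic progression.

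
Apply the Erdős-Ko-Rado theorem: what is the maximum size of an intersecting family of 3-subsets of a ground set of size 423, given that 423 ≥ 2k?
max |F| = C(422, 2) = 88831

The Erdős-Ko-Rado theorem states: for n ≥ 2k, an intersecting family of k-subsets of an n-element set has size at most C(n − 1, k − 1), with equality for 'star' families {A ⊆ [n] : |A| = k, i ∈ A} (fix an element i). For n = 423, k = 3: C(422, 2) = 88831.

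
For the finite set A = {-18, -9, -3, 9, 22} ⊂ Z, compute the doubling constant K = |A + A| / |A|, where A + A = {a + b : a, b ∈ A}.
K = |A + A| / |A| = 15/5 = 3

Enumerate A + A = {a + b : a, b ∈ A}. With |A| = 5, there are |A|^2 = 25 ordered sum pairs; collecting distinct values, A + A = {-36, -27, -21, -18, -12, -9, -6, 0, 4, 6, 13, 18, 19, 31, 44}, so |A + A| = 15. Thus K = 15/5 = 3. For comparison, the minimum possible |A + A| over all 5-element sets is 2·5 − 1 = 9 (so min K = 9/5), attained only by arithmetic progressions.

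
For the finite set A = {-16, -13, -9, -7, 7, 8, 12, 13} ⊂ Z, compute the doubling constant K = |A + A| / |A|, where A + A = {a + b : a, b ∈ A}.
K = |A + A| / |A| = 33/8

Enumerate A + A = {a + b : a, b ∈ A}. With |A| = 8, there are |A|^2 = 64 ordered sum pairs; collecting distinct values, A + A = {-32, -29, -26, -25, -23, -22, -20, -18, -16, -14, -9, -8, -6, -5, -4, -3, -2, -1, 0, 1, 3, 4, 5, 6, 14, 15, 16, 19, 20, 21, 24, 25, 26}, so |A + A| = 33. Thus K = 33/8. For comparison, the minimum possible |A + A| over all 8-element sets is 2·8 − 1 = 15 (so min K = 15/8), attained only by arithmetic progressions.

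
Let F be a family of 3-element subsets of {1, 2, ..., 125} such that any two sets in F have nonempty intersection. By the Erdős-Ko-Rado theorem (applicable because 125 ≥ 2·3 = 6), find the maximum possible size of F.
max |F| = C(124, 2) = 7626

Erdős-Ko-Rado (1961): when n ≥ 2k, max |F| = C(n−1, k−1). The bound is attained by the star {A : i ∈ A} for any fixed i ∈ [n]. Here C(125−1, 3−1) = C(124, 2) = 7626.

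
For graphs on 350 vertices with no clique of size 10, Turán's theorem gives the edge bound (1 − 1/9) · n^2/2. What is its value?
Turán density bound = (8/9) · 350^2/2 = 490000/9 ≈ 54444.4444

Turán's theorem: ex(n, K_{r+1}) is achieved by the complete r-partite Turán graph T(n, r) with parts as balanced as possible, and is at most (1 − 1/r) · n^2/2. For r = 9, n = 350: the density bound is (8/9) · 122500/2 = 490000/9 ≈ 54444.4444. The integer-valued extremum is e(T(350, 9)) = 54444, which is strictly less than the density bound 490000/9 since 9 ∤ 350 (the parts of T(350, 9) cannot all be equal).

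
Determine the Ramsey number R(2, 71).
R(2, 71) = 71

R(2, k) = k for all k ≥ 2: in a 2-colouring of K_k, either some edge is red (a red K_2) or all edges are blue (a blue K_k). And K_{70} coloured all-blue has no blue K_71, so R(2, 71) > 70. Hence R(2, 71) = 71.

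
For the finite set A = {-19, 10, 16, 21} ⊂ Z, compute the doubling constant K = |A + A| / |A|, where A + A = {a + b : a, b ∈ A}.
K = |A + A| / |A| = 10/4 = 5/2

Enumerate A + A = {a + b : a, b ∈ A}. With |A| = 4, there are |A|^2 = 16 ordered sum pairs; collecting distinct values, A + A = {-38, -9, -3, 2, 20, 26, 31, 32, 37, 42}, so |A + A| = 10. Thus K = 10/4 = 5/2. For comparison, the minimum possible |A + A| over all 4-element sets is 2·4 − 1 = 7 (so min K = 7/4), attained only by arithmetic progressions.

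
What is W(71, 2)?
W(71, 2) = 71 + 1 = 72

A 2-term AP is any pair of integers, so a monochromatic 2-AP exists iff some colour is used at least twice. With 71 colours, the colouring i ↦ i on {1, ..., 71} uses each colour once, avoiding any monochromatic pair, so W(71, 2) > 71. For {1, ..., 72}, pigeonhole forces two integers of the same colour, which form a monochromatic 2-AP. Hence W(71, 2) = 72.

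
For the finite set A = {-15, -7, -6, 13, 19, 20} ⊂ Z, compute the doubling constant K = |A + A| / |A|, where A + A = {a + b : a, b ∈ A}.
K = |A + A| / |A| = 20/6 = 10/3

Enumerate A + A = {a + b : a, b ∈ A}. With |A| = 6, there are |A|^2 = 36 ordered sum pairs; collecting distinct values, A + A = {-30, -22, -21, -14, -13, -12, -2, 4, 5, 6, 7, 12, 13, 14, 26, 32, 33, 38, 39, 40}, so |A + A| = 20. Thus K = 20/6 = 10/3. For comparison, the minimum possible |A + A| over all 6-element sets is 2·6 − 1 = 11 (so min K = 11/6), attained only by arithmetic progressions.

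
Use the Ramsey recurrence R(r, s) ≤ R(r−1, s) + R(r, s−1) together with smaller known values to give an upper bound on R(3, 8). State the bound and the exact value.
R(3, 8) ≤ R(2, 8) + R(3, 7) = 8 + 23 = 31; exact value R(3, 8) = 28.

The Erdős–Szekeres recurrence R(r, s) ≤ R(r−1, s) + R(r, s−1) applied to (r, s) = (3, 8) gives
  R(3, 8) ≤ R(2, 8) + R(3, 7) = 8 + 23 = 31.
(Recall R(2, k) = k and R is symmetric.) The recurrence is not tight here (it gives 31, but the exact value is R(3, 8) = 28); the tight upper bound requires a sharper argument than the simple recurrence, combined with a lower-bound construction on K_{27}.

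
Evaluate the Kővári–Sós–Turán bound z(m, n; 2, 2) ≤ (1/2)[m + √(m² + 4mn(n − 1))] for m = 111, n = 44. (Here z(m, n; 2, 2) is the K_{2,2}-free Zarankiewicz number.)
z(111, 44; 2, 2) ≤ (1/2)[111 + √(111² + 4·111·44·43)] = (1/2)[111 + √852369] = 517.1192

Kővári–Sós–Turán: let r_1, ..., r_111 be the row sums and z = Σ r_i the total number of 1s. Each pair of columns can share at most one row with both entries 1 (else a 2×2 all-ones block appears), so Σ_i C(r_i, 2) ≤ C(44, 2) = 946. By convexity Σ_i C(r_i, 2) ≥ 111·C(z/111, 2) = z(z − 111)/(2·111), giving z² − 111z − 111·44·43 ≤ 0 and hence z ≤ (1/2)[111 + √(12321 + 4·210012)] = (1/2)[111 + √852369] ≈ (1/2)(111 + 923.2383) = 517.1192.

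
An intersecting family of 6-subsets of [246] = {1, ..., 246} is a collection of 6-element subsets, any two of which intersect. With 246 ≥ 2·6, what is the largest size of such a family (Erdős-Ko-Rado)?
max |F| = C(245, 5) = 7060140549

Erdős-Ko-Rado (1961): when n ≥ 2k, max |F| = C(n−1, k−1). The bound is attained by the star {A : i ∈ A} for any fixed i ∈ [n]. Here C(246−1, 6−1) = C(245, 5) = 7060140549.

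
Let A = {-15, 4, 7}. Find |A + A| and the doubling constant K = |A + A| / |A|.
K = |A + A| / |A| = 6/3 = 2

Enumerate A + A = {a + b : a, b ∈ A}. With |A| = 3, there are |A|^2 = 9 ordered sum pairs; collecting distinct values, A + A = {-30, -11, -8, 8, 11, 14}, so |A + A| = 6. Thus K = 6/3 = 2. For comparison, the minimum possible |A + A| over all 3-element sets is 2·3 − 1 = 5 (so min K = 5/3), attained only by arithmetic progressions.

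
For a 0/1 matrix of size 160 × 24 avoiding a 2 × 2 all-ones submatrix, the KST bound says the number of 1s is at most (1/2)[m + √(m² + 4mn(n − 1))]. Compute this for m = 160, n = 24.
z(160, 24; 2, 2) ≤ (1/2)[160 + √(160² + 4·160·24·23)] = (1/2)[160 + √378880] = 387.7661

Kővári–Sós–Turán: let r_1, ..., r_160 be the row sums and z = Σ r_i the total number of 1s. Each pair of columns can share at most one row with both entries 1 (else a 2×2 all-ones block appears), so Σ_i C(r_i, 2) ≤ C(24, 2) = 276. By convexity Σ_i C(r_i, 2) ≥ 160·C(z/160, 2) = z(z − 160)/(2·160), giving z² − 160z − 160·24·23 ≤ 0 and hence z ≤ (1/2)[160 + √(25600 + 4·88320)] = (1/2)[160 + √378880] ≈ (1/2)(160 + 615.5323) = 387.7661.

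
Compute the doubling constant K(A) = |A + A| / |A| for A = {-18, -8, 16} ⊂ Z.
K = |A + A| / |A| = 6/3 = 2

Enumerate A + A = {a + b : a, b ∈ A}. With |A| = 3, there are |A|^2 = 9 ordered sum pairs; collecting distinct values, A + A = {-36, -26, -16, -2, 8, 32}, so |A + A| = 6. Thus K = 6/3 = 2. For comparison, the minimum possible |A + A| over all 3-element sets is 2·3 − 1 = 5 (so min K = 5/3), attained only by arithmetic progressions.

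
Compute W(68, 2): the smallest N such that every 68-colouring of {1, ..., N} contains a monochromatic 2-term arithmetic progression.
W(68, 2) = 68 + 1 = 69

A 2-term AP is any pair of integers, so a monochromatic 2-AP exists iff some colour is used at least twice. With 68 colours, the colouring i ↦ i on {1, ..., 68} uses each colour once, avoiding any monochromatic pair, so W(68, 2) > 68. For {1, ..., 69}, pigeonhole forces two integers of the same colour, which form a monochromatic 2-AP. Hence W(68, 2) = 69.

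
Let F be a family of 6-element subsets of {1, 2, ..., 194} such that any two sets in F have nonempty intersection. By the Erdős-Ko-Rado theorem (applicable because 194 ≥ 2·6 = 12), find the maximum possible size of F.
max |F| = C(193, 5) = 2118000528

The Erdős-Ko-Rado theorem states: for n ≥ 2k, an intersecting family of k-subsets of an n-element set has size at most C(n − 1, k − 1), with equality for 'star' families {A ⊆ [n] : |A| = k, i ∈ A} (fix an element i). For n = 194, k = 6: C(193, 5) = 2118000528.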